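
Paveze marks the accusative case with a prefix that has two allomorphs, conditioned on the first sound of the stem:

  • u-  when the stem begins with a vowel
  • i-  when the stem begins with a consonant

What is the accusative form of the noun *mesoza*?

imesoza

*mesoza*: first sound = /m/, a consonant → i- → *imesoza*.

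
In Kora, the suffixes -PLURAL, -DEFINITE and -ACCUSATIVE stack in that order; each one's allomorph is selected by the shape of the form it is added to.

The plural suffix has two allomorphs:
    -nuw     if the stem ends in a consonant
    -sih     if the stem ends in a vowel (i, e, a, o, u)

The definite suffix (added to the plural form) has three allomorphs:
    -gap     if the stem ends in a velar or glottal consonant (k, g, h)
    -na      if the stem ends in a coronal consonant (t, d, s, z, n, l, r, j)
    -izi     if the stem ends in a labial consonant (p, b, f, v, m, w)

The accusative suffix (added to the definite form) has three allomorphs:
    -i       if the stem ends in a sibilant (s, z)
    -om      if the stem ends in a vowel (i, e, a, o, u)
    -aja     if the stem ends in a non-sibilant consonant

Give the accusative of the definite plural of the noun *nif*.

nifnuwiziom

Since the final sound of *nif* is /f/ (a consonant), it takes -nuw, giving *nifnuw*.
The final consonant of the plural form *nifnuw* is /w/, which is labial, so the definite suffix is -izi, giving *nifnuwizi*.
The final sound of the definite form *nifnuwizi* is /i/, which is a vowel, so the accusative suffix is -om, giving *nifnuwiziom*.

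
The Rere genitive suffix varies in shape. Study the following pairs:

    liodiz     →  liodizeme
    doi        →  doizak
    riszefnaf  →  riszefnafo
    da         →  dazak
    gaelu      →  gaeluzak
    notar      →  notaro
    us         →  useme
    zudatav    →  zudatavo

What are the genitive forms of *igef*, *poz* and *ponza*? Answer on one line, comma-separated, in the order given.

igefo, pozeme, ponzazak

Looking at the final sound of each stem: -eme when the stem ends in a sibilant (*liodiz*, *us*); -o when the stem ends in a non-sibilant consonant (*riszefnaf*, *notar*, *zudatav*); -zak when the stem ends in a vowel (*doi*, *da*, *gaelu*).
*igef* — final sound /f/ (a non-sibilant consonant) → -o → *igefo*.
Since the final sound of *poz* is /z/ (a sibilant), it takes -eme, giving *pozeme*.
*ponza* — final sound /a/ (a vowel) → -zak → *ponzazak*.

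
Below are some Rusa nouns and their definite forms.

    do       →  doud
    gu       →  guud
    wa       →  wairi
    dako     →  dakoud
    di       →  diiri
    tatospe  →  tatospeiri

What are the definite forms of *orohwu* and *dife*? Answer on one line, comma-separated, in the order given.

orohwuud, difeiri

The suffix is conditioned by the last vowel: -ud when the last vowel of the stem is a rounded vowel (*do*, *gu*, *dako*); -iri when the last vowel of the stem is an unrounded vowel (*wa*, *di*, *tatospe*).
Since the last vowel of *orohwu* is /u/ (a rounded vowel), it takes -ud, giving *orohwuud*.
*dife*: last vowel = /e/, an unrounded vowel → -iri → *difeiri*.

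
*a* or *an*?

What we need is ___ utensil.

The indefinite article is chosen by the initial *sound* of the following word, not its spelling.
*utensil* begins with the sound /juː/ (u pronounced /juː/) — a consonant sound.
So the article is *a*: What we need is a utensil.

a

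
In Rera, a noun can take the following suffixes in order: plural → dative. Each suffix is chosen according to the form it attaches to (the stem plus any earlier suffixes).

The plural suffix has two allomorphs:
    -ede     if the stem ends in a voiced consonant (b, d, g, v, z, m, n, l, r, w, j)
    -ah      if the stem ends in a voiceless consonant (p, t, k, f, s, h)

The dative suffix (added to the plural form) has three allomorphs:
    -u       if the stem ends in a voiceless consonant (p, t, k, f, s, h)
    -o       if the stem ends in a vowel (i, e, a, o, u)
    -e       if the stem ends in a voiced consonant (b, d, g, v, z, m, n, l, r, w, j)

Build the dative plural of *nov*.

Since the final consonant of *nov* is /v/ (voiced), it takes -ede, giving *novede*.
The final sound of the plural form *novede* is /e/, which is a vowel, so the dative suffix is -o, giving *novedeo*.

novedeo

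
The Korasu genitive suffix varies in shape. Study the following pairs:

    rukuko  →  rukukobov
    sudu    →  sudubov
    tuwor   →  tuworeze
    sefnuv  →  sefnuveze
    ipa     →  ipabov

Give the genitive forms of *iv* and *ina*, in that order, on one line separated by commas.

The alternation tracks the final sound of the stem — -eze when the stem ends in a consonant (*tuwor*, *sefnuv*); -bov when the stem ends in a vowel (*rukuko*, *sudu*, *ipa*).
*iv* — final sound /v/ (a consonant) → -eze → *iveze*.
*ina* — final sound /a/ (a vowel) → -bov → *inabov*.

iveze, inabov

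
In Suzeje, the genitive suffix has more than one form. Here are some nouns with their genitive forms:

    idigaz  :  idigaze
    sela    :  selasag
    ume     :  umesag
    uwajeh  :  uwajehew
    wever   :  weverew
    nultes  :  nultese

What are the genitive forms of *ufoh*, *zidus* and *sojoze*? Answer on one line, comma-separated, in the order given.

ufohew, ziduse, sojozesag

The pattern is sibilance of the final sound: -e when the stem ends in a sibilant (*idigaz*, *nultes*); -ew when the stem ends in a non-sibilant consonant (*uwajeh*, *wever*); -sag when the stem ends in a vowel (*sela*, *ume*).
*ufoh*: final sound = /h/, a non-sibilant consonant → -ew → *ufohew*.
*zidus*: final sound = /s/, a sibilant → -e → *ziduse*.
The final sound of *sojoze* is /e/, which is a vowel, so the suffix is -sag, giving *sojozesag*.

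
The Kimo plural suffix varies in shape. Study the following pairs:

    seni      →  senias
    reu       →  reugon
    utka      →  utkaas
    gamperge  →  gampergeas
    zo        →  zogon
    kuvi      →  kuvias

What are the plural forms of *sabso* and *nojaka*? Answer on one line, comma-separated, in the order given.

sabsogon, nojakaas

The pattern is rounding harmony: -gon when the last vowel of the stem is a rounded vowel (*reu*, *zo*); -as when the last vowel of the stem is an unrounded vowel (*seni*, *utka*, *gamperge*, *kuvi*).
*sabso* — last vowel /o/ (a rounded vowel) → -gon → *sabsogon*.
The last vowel of *nojaka* is /a/, which is an unrounded vowel, so the suffix is -as, giving *nojakaas*.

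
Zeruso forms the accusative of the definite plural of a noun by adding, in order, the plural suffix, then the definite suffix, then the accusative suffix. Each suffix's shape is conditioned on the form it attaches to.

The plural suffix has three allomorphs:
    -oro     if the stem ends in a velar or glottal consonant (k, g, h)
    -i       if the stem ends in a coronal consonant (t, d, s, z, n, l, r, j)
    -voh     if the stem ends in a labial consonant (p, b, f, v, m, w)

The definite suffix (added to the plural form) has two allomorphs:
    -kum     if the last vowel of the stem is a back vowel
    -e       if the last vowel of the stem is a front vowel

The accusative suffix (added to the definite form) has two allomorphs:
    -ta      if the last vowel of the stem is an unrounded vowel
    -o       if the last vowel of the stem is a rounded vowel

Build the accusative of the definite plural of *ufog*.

Since the final consonant of *ufog* is /g/ (velar/glottal), it takes -oro, giving *ufogoro*.
The last vowel of the plural form *ufogoro* is /o/, which is a back vowel, so the definite suffix is -kum, giving *ufogorokum*.
The definite form *ufogorokum* — last vowel /u/ (a rounded vowel) → -o → *ufogorokumo*.

ufogorokumo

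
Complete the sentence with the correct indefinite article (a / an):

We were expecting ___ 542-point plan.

The indefinite article is chosen by the initial *sound* of the following word, not its spelling.
The number *542* is spoken "five hundred …", beginning with /faɪv/ — a consonant sound.
So the article is *a*: We were expecting a 542-point plan.

a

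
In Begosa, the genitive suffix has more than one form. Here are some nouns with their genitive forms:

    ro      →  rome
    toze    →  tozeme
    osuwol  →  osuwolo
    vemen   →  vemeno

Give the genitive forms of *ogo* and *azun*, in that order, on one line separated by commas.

ogome, azuno

The suffix is conditioned by the final sound: -o when the stem ends in a consonant (*osuwol*, *vemen*); -me when the stem ends in a vowel (*ro*, *toze*).
The final sound of *ogo* is /o/, which is a vowel, so the suffix is -me, giving *ogome*.
Since the final sound of *azun* is /n/ (a consonant), it takes -o, giving *azuno*.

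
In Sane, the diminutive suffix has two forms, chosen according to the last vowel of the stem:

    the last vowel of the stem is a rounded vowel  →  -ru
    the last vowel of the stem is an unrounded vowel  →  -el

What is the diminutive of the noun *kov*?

kovru

The last vowel of *kov* is /o/, which is a rounded vowel, so the suffix is -ru, giving *kovru*.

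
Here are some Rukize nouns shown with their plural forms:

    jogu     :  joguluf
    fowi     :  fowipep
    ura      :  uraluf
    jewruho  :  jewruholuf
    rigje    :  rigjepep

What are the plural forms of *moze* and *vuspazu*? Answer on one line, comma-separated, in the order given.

The alternation tracks the last vowel of the stem — -pep when the last vowel of the stem is a front vowel (*fowi*, *rigje*); -luf when the last vowel of the stem is a back vowel (*jogu*, *ura*, *jewruho*).
*moze*: last vowel = /e/, a front vowel → -pep → *mozepep*.
The last vowel of *vuspazu* is /u/, which is a back vowel, so the suffix is -luf, giving *vuspazuluf*.

mozepep, vuspazuluf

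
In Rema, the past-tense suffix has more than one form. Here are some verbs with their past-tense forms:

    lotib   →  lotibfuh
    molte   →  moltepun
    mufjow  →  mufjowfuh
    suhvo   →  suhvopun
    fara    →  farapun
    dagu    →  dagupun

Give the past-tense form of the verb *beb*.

bebfuh

The suffix is conditioned by the final sound: -fuh when the stem ends in a consonant (*lotib*, *mufjow*); -pun when the stem ends in a vowel (*molte*, *suhvo*, *fara*, *dagu*).
*beb*: final sound = /b/, a consonant → -fuh → *bebfuh*.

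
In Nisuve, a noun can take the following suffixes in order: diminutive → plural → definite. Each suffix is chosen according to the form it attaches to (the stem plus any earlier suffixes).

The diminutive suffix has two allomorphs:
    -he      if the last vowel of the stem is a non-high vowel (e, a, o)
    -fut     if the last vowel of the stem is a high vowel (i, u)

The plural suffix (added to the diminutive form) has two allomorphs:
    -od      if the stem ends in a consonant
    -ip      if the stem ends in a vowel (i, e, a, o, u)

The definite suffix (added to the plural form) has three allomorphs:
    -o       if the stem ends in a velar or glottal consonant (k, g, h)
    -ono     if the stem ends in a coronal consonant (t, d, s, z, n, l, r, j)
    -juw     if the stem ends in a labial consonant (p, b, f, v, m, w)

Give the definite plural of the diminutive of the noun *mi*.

mifutodono

Since the last vowel of *mi* is /i/ (a high vowel), it takes -fut, giving *mifut*.
The diminutive form *mifut* — final sound /t/ (a consonant) → -od → *mifutod*.
The final consonant of the plural form *mifutod* is /d/, which is coronal, so the definite suffix is -ono, giving *mifutodono*.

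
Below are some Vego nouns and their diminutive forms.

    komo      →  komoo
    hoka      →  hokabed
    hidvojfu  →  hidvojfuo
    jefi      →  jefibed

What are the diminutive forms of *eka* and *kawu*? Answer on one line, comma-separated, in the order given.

Looking at the last vowel of each stem: -o when the last vowel of the stem is a rounded vowel (*komo*, *hidvojfu*); -bed when the last vowel of the stem is an unrounded vowel (*hoka*, *jefi*).
*eka* — last vowel /a/ (an unrounded vowel) → -bed → *ekabed*.
*kawu* — last vowel /u/ (a rounded vowel) → -o → *kawuo*.

ekabed, kawuo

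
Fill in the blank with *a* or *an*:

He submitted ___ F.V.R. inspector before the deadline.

The indefinite article is chosen by the initial *sound* of the following word, not its spelling.
The initialism *F.V.R.* is read letter by letter; the first letter, F, is pronounced /ɛf/, which begins with a vowel sound.
So the article is *an*: He submitted an F.V.R. inspector before the deadline.

an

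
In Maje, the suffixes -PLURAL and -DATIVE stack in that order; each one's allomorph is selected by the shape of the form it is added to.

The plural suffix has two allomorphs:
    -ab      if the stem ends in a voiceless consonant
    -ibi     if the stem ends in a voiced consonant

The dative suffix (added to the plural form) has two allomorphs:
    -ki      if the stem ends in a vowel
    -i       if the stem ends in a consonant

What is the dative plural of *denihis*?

*denihis*: final consonant = /s/, voiceless → -ab → *denihisab*.
The plural form *denihisab*: final sound = /b/, a consonant → -i → *denihisabi*.

denihisabi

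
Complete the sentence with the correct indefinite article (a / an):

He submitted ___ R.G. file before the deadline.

an

The indefinite article is chosen by the initial *sound* of the following word, not its spelling.
The initialism *R.G.* is read letter by letter; the first letter, R, is pronounced /ɑr/, which begins with a vowel sound.
So the article is *an*: He submitted an R.G. file before the deadline.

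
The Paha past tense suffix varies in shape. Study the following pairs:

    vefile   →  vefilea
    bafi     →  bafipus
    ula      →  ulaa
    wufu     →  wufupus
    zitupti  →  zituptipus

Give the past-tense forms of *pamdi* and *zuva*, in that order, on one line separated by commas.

Looking at the last vowel of each stem: -pus when the last vowel of the stem is a high vowel (*bafi*, *wufu*, *zitupti*); -a when the last vowel of the stem is a non-high vowel (*vefile*, *ula*).
Since the last vowel of *pamdi* is /i/ (a high vowel), it takes -pus, giving *pamdipus*.
*zuva* — last vowel /a/ (a non-high vowel) → -a → *zuvaa*.

pamdipus, zuvaa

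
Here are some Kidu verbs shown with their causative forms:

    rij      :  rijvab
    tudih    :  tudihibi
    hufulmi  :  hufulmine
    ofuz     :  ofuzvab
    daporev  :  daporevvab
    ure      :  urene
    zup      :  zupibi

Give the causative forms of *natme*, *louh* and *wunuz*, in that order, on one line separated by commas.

The alternation tracks the final sound of the stem — -ibi when the stem ends in a voiceless consonant (*tudih*, *zup*); -vab when the stem ends in a voiced consonant (*rij*, *ofuz*, *daporev*); -ne when the stem ends in a vowel (*hufulmi*, *ure*).
Since the final sound of *natme* is /e/ (a vowel), it takes -ne, giving *natmene*.
*louh*: final sound = /h/, a voiceless consonant → -ibi → *louhibi*.
The final sound of *wunuz* is /z/, which is a voiced consonant, so the suffix is -vab, giving *wunuzvab*.

natmene, louhibi, wunuzvab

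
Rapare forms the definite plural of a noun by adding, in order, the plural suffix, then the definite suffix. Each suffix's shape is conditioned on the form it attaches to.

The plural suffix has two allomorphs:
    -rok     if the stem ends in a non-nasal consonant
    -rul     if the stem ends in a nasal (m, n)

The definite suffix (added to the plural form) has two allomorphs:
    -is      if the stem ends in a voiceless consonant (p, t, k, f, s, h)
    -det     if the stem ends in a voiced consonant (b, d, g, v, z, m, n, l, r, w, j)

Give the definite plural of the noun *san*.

sanruldet

Since the final consonant of *san* is /n/ (a nasal), it takes -rul, giving *sanrul*.
The plural form *sanrul*: final consonant = /l/, voiced → -det → *sanruldet*.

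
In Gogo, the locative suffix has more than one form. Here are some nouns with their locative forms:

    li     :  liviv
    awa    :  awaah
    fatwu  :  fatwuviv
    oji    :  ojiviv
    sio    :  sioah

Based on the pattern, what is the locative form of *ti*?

Looking at the last vowel of each stem: -viv when the last vowel of the stem is a high vowel (*li*, *fatwu*, *oji*); -ah when the last vowel of the stem is a non-high vowel (*awa*, *sio*).
Since the last vowel of *ti* is /i/ (a high vowel), it takes -viv, giving *tiviv*.

tiviv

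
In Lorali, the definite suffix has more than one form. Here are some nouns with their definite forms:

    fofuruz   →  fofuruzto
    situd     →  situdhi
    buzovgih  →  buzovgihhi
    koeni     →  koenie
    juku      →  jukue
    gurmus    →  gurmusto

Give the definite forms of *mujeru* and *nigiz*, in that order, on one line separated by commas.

The suffix is conditioned by the final sound: -to when the stem ends in a sibilant (*fofuruz*, *gurmus*); -hi when the stem ends in a non-sibilant consonant (*situd*, *buzovgih*); -e when the stem ends in a vowel (*koeni*, *juku*).
Since the final sound of *mujeru* is /u/ (a vowel), it takes -e, giving *mujerue*.
Since the final sound of *nigiz* is /z/ (a sibilant), it takes -to, giving *nigizto*.

mujerue, nigizto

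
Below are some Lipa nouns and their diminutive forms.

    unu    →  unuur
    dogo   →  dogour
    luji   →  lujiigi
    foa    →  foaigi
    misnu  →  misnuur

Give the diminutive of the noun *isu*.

The alternation tracks the last vowel of the stem — -ur when the last vowel of the stem is a rounded vowel (*unu*, *dogo*, *misnu*); -igi when the last vowel of the stem is an unrounded vowel (*luji*, *foa*).
*isu* — last vowel /u/ (a rounded vowel) → -ur → *isuur*.

isuur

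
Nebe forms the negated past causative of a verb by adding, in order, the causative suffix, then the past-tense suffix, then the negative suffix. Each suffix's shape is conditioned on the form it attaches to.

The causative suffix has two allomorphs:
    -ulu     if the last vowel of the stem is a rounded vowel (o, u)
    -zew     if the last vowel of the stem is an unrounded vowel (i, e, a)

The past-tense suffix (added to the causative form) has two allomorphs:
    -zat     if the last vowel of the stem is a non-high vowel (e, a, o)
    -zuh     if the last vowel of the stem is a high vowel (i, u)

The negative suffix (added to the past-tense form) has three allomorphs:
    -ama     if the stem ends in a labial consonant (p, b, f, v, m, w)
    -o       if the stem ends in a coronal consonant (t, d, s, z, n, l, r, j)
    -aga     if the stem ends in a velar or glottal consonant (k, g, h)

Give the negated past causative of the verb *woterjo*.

woterjouluzuhaga

*woterjo*: last vowel = /o/, a rounded vowel → -ulu → *woterjoulu*.
Since the last vowel of the causative form *woterjoulu* is /u/ (a high vowel), it takes -zuh, giving *woterjouluzuh*.
The past-tense form *woterjouluzuh*: final consonant = /h/, velar/glottal → -aga → *woterjouluzuhaga*.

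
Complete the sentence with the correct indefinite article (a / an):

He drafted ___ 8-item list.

an

The indefinite article is chosen by the initial *sound* of the following word, not its spelling.
The number *8* is spoken "eight", beginning with /eɪt/ — a vowel sound.
So the article is *an*: He drafted an 8-item list.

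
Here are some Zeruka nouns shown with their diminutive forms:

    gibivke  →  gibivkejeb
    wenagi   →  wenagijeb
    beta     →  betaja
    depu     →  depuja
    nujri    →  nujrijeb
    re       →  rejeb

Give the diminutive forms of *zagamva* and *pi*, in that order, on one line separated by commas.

zagamvaja, pijeb

The alternation tracks the last vowel of the stem — -jeb when the last vowel of the stem is a front vowel (*gibivke*, *wenagi*, *nujri*, *re*); -ja when the last vowel of the stem is a back vowel (*beta*, *depu*).
The last vowel of *zagamva* is /a/, which is a back vowel, so the suffix is -ja, giving *zagamvaja*.
*pi*: last vowel = /i/, a front vowel → -jeb → *pijeb*.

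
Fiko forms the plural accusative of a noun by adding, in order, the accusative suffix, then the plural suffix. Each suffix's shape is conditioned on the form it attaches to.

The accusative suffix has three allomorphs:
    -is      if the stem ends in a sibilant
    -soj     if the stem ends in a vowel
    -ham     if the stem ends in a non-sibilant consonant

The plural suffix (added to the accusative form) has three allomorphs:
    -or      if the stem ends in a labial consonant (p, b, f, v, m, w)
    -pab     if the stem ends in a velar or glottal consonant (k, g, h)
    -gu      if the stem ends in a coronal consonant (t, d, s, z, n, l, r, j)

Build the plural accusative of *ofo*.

*ofo* — final sound /o/ (a vowel) → -soj → *ofosoj*.
The accusative form *ofosoj* — final consonant /j/ (coronal) → -gu → *ofosojgu*.

ofosojgu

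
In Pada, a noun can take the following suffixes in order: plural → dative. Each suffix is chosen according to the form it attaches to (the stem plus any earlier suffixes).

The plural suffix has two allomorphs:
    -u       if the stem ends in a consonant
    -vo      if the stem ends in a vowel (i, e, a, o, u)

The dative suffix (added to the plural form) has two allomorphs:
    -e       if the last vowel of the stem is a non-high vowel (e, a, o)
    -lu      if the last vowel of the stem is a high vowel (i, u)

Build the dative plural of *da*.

davoe

*da* — final sound /a/ (a vowel) → -vo → *davo*.
The last vowel of the plural form *davo* is /o/, which is a non-high vowel, so the dative suffix is -e, giving *davoe*.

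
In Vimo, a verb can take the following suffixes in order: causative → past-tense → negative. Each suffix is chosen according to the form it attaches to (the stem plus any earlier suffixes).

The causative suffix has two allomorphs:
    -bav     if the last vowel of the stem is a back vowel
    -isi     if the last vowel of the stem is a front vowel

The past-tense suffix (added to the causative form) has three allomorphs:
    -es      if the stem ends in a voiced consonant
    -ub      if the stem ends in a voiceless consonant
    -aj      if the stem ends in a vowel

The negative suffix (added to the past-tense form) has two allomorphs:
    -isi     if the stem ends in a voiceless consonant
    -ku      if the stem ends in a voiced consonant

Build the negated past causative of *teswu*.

teswubavesisi

*teswu*: last vowel = /u/, a back vowel → -bav → *teswubav*.
The causative form *teswubav* — final sound /v/ (a voiced consonant) → -es → *teswubaves*.
The past-tense form *teswubaves*: final consonant = /s/, voiceless → -isi → *teswubavesisi*.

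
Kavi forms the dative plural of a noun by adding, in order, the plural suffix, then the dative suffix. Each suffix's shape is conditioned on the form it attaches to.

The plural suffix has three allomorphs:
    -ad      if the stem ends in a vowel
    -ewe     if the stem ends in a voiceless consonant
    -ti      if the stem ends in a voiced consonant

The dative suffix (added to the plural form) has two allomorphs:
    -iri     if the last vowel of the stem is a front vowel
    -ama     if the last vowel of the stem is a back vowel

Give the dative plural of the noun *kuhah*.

The final sound of *kuhah* is /h/, which is a voiceless consonant, so the plural suffix is -ewe, giving *kuhahewe*.
The plural form *kuhahewe* — last vowel /e/ (a front vowel) → -iri → *kuhaheweiri*.

kuhaheweiri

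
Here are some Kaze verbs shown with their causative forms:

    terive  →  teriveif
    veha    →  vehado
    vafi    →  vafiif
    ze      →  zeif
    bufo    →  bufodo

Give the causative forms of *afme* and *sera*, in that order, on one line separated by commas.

afmeif, serado

The pattern is front/back vowel harmony: -if when the last vowel of the stem is a front vowel (*terive*, *vafi*, *ze*); -do when the last vowel of the stem is a back vowel (*veha*, *bufo*).
*afme*: last vowel = /e/, a front vowel → -if → *afmeif*.
*sera*: last vowel = /a/, a back vowel → -do → *serado*.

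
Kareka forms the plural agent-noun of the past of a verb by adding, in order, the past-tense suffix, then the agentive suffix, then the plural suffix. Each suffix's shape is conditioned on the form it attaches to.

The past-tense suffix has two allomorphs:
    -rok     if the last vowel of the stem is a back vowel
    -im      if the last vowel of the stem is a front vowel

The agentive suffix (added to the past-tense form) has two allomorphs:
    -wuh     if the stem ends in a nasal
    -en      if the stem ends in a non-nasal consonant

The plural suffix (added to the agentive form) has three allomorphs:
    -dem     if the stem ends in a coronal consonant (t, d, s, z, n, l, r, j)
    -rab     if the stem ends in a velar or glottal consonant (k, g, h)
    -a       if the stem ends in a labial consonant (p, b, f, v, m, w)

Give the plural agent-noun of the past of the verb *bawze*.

bawzeimwuhrab

*bawze*: last vowel = /e/, a front vowel → -im → *bawzeim*.
The past-tense form *bawzeim* — final consonant /m/ (a nasal) → -wuh → *bawzeimwuh*.
Since the final consonant of the agentive form *bawzeimwuh* is /h/ (velar/glottal), it takes -rab, giving *bawzeimwuhrab*.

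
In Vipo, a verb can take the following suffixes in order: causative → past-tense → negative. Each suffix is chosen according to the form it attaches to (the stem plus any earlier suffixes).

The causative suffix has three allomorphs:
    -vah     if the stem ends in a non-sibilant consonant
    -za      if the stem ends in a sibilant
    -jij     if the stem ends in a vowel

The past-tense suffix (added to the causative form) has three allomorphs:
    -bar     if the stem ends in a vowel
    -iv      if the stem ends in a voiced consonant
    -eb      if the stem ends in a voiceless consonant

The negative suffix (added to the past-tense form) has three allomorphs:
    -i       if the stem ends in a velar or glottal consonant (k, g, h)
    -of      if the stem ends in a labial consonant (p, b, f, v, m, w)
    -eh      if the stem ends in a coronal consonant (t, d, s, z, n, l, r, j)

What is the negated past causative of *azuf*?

azufvahebof

*azuf*: final sound = /f/, a non-sibilant consonant → -vah → *azufvah*.
The causative form *azufvah* — final sound /h/ (a voiceless consonant) → -eb → *azufvaheb*.
The past-tense form *azufvaheb* — final consonant /b/ (labial) → -of → *azufvahebof*.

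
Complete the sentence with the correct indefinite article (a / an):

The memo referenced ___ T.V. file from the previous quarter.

a

The indefinite article is chosen by the initial *sound* of the following word, not its spelling.
The initialism *T.V.* is read letter by letter; the first letter, T, is pronounced /tiː/, which begins with a consonant sound.
So the article is *a*: The memo referenced a T.V. file from the previous quarter.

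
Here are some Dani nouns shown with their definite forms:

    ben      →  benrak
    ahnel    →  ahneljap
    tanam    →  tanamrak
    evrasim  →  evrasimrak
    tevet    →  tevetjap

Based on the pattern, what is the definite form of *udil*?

udiljap

The pattern is nasality of the final consonant: -rak when the stem ends in a nasal (*ben*, *tanam*, *evrasim*); -jap when the stem ends in a non-nasal consonant (*ahnel*, *tevet*).
*udil* — final consonant /l/ (non-nasal) → -jap → *udiljap*.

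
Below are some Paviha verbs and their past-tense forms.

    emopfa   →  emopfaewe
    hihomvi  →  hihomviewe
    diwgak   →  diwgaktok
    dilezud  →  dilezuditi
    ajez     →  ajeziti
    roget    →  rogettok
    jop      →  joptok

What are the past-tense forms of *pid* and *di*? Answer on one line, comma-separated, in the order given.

The suffix is conditioned by the final sound: -tok when the stem ends in a voiceless consonant (*diwgak*, *roget*, *jop*); -iti when the stem ends in a voiced consonant (*dilezud*, *ajez*); -ewe when the stem ends in a vowel (*emopfa*, *hihomvi*).
*pid* — final sound /d/ (a voiced consonant) → -iti → *piditi*.
Since the final sound of *di* is /i/ (a vowel), it takes -ewe, giving *diewe*.

piditi, diewe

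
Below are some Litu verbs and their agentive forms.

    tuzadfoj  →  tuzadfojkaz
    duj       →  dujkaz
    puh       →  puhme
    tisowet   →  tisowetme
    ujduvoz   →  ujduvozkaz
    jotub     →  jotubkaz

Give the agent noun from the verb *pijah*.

pijahme

The suffix is conditioned by the final consonant: -me when the stem ends in a voiceless consonant (*puh*, *tisowet*); -kaz when the stem ends in a voiced consonant (*tuzadfoj*, *duj*, *ujduvoz*, *jotub*).
*pijah*: final consonant = /h/, voiceless → -me → *pijahme*.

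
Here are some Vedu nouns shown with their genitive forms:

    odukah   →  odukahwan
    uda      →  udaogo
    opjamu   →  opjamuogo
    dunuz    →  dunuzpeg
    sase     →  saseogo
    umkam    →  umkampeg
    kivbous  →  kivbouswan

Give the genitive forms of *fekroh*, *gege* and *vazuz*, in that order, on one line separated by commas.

The pattern is voicing of the final sound: -wan when the stem ends in a voiceless consonant (*odukah*, *kivbous*); -peg when the stem ends in a voiced consonant (*dunuz*, *umkam*); -ogo when the stem ends in a vowel (*uda*, *opjamu*, *sase*).
Since the final sound of *fekroh* is /h/ (a voiceless consonant), it takes -wan, giving *fekrohwan*.
Since the final sound of *gege* is /e/ (a vowel), it takes -ogo, giving *gegeogo*.
*vazuz* — final sound /z/ (a voiced consonant) → -peg → *vazuzpeg*.

fekrohwan, gegeogo, vazuzpeg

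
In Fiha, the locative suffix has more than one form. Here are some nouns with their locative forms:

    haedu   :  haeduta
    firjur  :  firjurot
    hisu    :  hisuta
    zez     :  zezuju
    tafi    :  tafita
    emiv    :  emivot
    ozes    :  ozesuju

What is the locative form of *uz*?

The pattern is sibilance of the final sound: -uju when the stem ends in a sibilant (*zez*, *ozes*); -ot when the stem ends in a non-sibilant consonant (*firjur*, *emiv*); -ta when the stem ends in a vowel (*haedu*, *hisu*, *tafi*).
Since the final sound of *uz* is /z/ (a sibilant), it takes -uju, giving *uzuju*.

uzuju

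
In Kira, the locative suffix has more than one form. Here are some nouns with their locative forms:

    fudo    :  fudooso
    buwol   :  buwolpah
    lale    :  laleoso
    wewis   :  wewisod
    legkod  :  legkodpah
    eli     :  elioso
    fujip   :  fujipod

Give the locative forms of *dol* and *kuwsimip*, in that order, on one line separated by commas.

The pattern is voicing of the final sound: -od when the stem ends in a voiceless consonant (*wewis*, *fujip*); -pah when the stem ends in a voiced consonant (*buwol*, *legkod*); -oso when the stem ends in a vowel (*fudo*, *lale*, *eli*).
Since the final sound of *dol* is /l/ (a voiced consonant), it takes -pah, giving *dolpah*.
Since the final sound of *kuwsimip* is /p/ (a voiceless consonant), it takes -od, giving *kuwsimipod*.

dolpah, kuwsimipod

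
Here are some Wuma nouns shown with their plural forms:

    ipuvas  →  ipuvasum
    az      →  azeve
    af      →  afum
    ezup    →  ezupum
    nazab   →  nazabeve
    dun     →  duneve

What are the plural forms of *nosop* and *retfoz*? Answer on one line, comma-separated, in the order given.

The alternation tracks the final consonant of the stem — -um when the stem ends in a voiceless consonant (*ipuvas*, *af*, *ezup*); -eve when the stem ends in a voiced consonant (*az*, *nazab*, *dun*).
The final consonant of *nosop* is /p/, which is voiceless, so the suffix is -um, giving *nosopum*.
Since the final consonant of *retfoz* is /z/ (voiced), it takes -eve, giving *retfozeve*.

nosopum, retfozeve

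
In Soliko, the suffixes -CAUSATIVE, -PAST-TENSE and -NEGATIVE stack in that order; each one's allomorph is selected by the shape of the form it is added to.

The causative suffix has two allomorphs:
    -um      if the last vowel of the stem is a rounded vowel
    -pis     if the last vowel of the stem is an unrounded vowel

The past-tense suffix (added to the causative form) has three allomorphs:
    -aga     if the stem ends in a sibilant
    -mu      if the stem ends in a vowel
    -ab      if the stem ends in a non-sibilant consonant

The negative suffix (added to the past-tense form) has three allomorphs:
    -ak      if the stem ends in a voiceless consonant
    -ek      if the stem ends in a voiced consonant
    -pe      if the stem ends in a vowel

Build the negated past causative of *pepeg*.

Since the last vowel of *pepeg* is /e/ (an unrounded vowel), it takes -pis, giving *pepegpis*.
The causative form *pepegpis*: final sound = /s/, a sibilant → -aga → *pepegpisaga*.
The final sound of the past-tense form *pepegpisaga* is /a/, which is a vowel, so the negative suffix is -pe, giving *pepegpisagape*.

pepegpisagape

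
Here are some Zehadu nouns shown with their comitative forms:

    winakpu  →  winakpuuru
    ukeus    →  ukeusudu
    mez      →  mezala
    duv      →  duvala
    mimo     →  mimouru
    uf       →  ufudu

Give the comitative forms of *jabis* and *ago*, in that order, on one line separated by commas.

jabisudu, agouru

Looking at the final sound of each stem: -udu when the stem ends in a voiceless consonant (*ukeus*, *uf*); -ala when the stem ends in a voiced consonant (*mez*, *duv*); -uru when the stem ends in a vowel (*winakpu*, *mimo*).
Since the final sound of *jabis* is /s/ (a voiceless consonant), it takes -udu, giving *jabisudu*.
*ago*: final sound = /o/, a vowel → -uru → *agouru*.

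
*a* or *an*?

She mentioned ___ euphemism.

The indefinite article is chosen by the initial *sound* of the following word, not its spelling.
*euphemism* begins with the sound /juː/ (eu pronounced /juː/) — a consonant sound.
So the article is *a*: She mentioned a euphemism.

a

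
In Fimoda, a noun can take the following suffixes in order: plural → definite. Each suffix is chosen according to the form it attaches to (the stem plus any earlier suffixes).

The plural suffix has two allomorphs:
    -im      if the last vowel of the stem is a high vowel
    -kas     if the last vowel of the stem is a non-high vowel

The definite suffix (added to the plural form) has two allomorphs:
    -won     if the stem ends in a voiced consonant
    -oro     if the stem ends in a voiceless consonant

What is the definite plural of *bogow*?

The last vowel of *bogow* is /o/, which is a non-high vowel, so the plural suffix is -kas, giving *bogowkas*.
The plural form *bogowkas* — final consonant /s/ (voiceless) → -oro → *bogowkasoro*.

bogowkasoro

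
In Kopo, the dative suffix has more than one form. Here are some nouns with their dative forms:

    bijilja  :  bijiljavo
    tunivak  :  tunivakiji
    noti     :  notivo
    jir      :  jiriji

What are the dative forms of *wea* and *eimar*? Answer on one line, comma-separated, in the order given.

The alternation tracks the final sound of the stem — -iji when the stem ends in a consonant (*tunivak*, *jir*); -vo when the stem ends in a vowel (*bijilja*, *noti*).
*wea*: final sound = /a/, a vowel → -vo → *weavo*.
*eimar* — final sound /r/ (a consonant) → -iji → *eimariji*.

weavo, eimariji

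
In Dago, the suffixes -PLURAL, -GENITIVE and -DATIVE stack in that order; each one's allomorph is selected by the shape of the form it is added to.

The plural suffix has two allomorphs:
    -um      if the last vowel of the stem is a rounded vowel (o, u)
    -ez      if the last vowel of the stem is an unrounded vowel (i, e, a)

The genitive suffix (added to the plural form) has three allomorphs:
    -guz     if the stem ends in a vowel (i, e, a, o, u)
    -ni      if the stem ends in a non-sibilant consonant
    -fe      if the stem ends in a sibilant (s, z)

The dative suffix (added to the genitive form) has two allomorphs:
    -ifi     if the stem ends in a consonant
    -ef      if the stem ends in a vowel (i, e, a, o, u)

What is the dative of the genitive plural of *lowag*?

lowagezfeef

*lowag*: last vowel = /a/, an unrounded vowel → -ez → *lowagez*.
Since the final sound of the plural form *lowagez* is /z/ (a sibilant), it takes -fe, giving *lowagezfe*.
The genitive form *lowagezfe* — final sound /e/ (a vowel) → -ef → *lowagezfeef*.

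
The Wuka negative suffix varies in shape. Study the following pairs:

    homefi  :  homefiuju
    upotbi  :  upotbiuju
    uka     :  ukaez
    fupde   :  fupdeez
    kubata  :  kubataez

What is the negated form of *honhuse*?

honhuseez

The alternation tracks the last vowel of the stem — -uju when the last vowel of the stem is a high vowel (*homefi*, *upotbi*); -ez when the last vowel of the stem is a non-high vowel (*uka*, *fupde*, *kubata*).
Since the last vowel of *honhuse* is /e/ (a non-high vowel), it takes -ez, giving *honhuseez*.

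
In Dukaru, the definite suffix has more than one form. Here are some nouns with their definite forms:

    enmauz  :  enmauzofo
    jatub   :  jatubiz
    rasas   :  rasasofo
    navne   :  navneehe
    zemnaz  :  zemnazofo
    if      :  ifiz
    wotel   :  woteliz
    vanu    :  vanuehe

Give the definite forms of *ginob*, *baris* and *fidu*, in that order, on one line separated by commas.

ginobiz, barisofo, fiduehe

The suffix is conditioned by the final sound: -ofo when the stem ends in a sibilant (*enmauz*, *rasas*, *zemnaz*); -iz when the stem ends in a non-sibilant consonant (*jatub*, *if*, *wotel*); -ehe when the stem ends in a vowel (*navne*, *vanu*).
*ginob* — final sound /b/ (a non-sibilant consonant) → -iz → *ginobiz*.
The final sound of *baris* is /s/, which is a sibilant, so the suffix is -ofo, giving *barisofo*.
Since the final sound of *fidu* is /u/ (a vowel), it takes -ehe, giving *fiduehe*.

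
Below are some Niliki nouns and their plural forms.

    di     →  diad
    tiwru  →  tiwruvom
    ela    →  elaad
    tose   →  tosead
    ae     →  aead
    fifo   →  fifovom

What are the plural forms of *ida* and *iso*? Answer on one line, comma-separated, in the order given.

idaad, isovom

Looking at the last vowel of each stem: -vom when the last vowel of the stem is a rounded vowel (*tiwru*, *fifo*); -ad when the last vowel of the stem is an unrounded vowel (*di*, *ela*, *tose*, *ae*).
The last vowel of *ida* is /a/, which is an unrounded vowel, so the suffix is -ad, giving *idaad*.
*iso*: last vowel = /o/, a rounded vowel → -vom → *isovom*.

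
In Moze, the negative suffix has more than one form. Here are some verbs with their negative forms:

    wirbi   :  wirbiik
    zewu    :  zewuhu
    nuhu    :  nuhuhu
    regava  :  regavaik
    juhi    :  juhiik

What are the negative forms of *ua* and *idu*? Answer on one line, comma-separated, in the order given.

Looking at the last vowel of each stem: -hu when the last vowel of the stem is a rounded vowel (*zewu*, *nuhu*); -ik when the last vowel of the stem is an unrounded vowel (*wirbi*, *regava*, *juhi*).
*ua*: last vowel = /a/, an unrounded vowel → -ik → *uaik*.
*idu* — last vowel /u/ (a rounded vowel) → -hu → *iduhu*.

uaik, iduhu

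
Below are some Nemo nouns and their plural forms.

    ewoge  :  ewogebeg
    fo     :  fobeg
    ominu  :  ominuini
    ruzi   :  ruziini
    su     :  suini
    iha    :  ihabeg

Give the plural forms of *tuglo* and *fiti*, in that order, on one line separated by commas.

tuglobeg, fitiini

The pattern is height harmony: -ini when the last vowel of the stem is a high vowel (*ominu*, *ruzi*, *su*); -beg when the last vowel of the stem is a non-high vowel (*ewoge*, *fo*, *iha*).
*tuglo*: last vowel = /o/, a non-high vowel → -beg → *tuglobeg*.
Since the last vowel of *fiti* is /i/ (a high vowel), it takes -ini, giving *fitiini*.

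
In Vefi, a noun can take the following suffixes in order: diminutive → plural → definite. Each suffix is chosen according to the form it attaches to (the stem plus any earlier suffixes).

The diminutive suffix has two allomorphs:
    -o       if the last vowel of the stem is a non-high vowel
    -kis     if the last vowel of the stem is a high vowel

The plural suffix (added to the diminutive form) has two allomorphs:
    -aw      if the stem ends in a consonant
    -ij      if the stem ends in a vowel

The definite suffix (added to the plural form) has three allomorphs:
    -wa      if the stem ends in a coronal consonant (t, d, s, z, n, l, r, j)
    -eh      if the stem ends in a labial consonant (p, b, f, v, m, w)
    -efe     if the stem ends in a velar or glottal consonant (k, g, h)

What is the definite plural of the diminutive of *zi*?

zikisaweh

The last vowel of *zi* is /i/, which is a high vowel, so the diminutive suffix is -kis, giving *zikis*.
The diminutive form *zikis*: final sound = /s/, a consonant → -aw → *zikisaw*.
The final consonant of the plural form *zikisaw* is /w/, which is labial, so the definite suffix is -eh, giving *zikisaweh*.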